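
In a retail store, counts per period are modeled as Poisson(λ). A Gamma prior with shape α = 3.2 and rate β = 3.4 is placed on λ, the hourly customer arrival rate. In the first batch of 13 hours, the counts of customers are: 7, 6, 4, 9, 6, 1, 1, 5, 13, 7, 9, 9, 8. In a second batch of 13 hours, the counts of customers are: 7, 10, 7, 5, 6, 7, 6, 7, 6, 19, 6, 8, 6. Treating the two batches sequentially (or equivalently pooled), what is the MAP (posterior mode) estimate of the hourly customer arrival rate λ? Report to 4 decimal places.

With a Gamma(shape α, rate β) prior, the Poisson likelihood is conjugate: the posterior is Gamma(α + ΣXᵢ, β + n).
Batch 1: sum of counts S = 85 over n = 13 hours.
After batch 1: Gamma(α+S, β+n) = Gamma(3.2+85, 3.4+13) = Gamma(88.2, 16.4).
Batch 2: sum of counts S = 100 over n = 13 hours.
After batch 2: Gamma(α+S, β+n) = Gamma(88.2+100, 16.4+13) = Gamma(188.2, 29.4).
Mode of Gamma(α,β) for α≥1 is (α−1)/β = 187.2/29.4 = 6.3673.

6.3673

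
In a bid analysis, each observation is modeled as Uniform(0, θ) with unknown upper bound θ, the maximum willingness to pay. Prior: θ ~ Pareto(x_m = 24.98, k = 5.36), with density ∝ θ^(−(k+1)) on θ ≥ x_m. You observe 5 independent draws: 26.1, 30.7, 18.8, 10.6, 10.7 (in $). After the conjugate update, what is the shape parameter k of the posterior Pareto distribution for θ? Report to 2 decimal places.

10.36

A Pareto(scale x_m, shape k) prior on the upper bound θ of Uniform(0, θ) is conjugate: posterior is Pareto(max(x_m, max xᵢ), k + n).
Sample maximum = 30.7; prior scale x_m = 24.98 → posterior scale = max = 30.70.
Posterior shape = 5.36 + 5 = 10.36.
Posterior shape k = 10.36.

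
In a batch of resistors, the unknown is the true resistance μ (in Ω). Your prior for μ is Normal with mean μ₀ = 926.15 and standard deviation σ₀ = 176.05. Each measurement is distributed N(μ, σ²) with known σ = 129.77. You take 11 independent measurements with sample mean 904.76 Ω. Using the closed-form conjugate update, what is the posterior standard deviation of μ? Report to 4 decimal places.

38.1952

For Normal data with known variance σ², a Normal(μ₀, σ₀²) prior on μ is conjugate. Posterior precision = 1/σ₀² + n/σ²; posterior mean is the precision-weighted average of μ₀ and x̄.
σ₀² = 176.05² = 30993.6025, σ² = 129.77² = 16840.2529; σ² + n·σ₀² = 16840.2529 + 11·30993.6025 = 357769.8804.
Posterior precision = 1/σ₀² + n/σ² = 1/30993.6025 + 11/16840.2529 = (σ² + n·σ₀²)/(σ₀²σ²) = 357769.8804/(30993.6025·16840.2529); posterior variance σₙ² = σ₀²σ²/(σ² + n·σ₀²) = 30993.6025·16840.2529/357769.8804 = 1458.871003.
Posterior SD = √σₙ² = √(30993.6025·16840.2529/357769.8804) = 38.1952.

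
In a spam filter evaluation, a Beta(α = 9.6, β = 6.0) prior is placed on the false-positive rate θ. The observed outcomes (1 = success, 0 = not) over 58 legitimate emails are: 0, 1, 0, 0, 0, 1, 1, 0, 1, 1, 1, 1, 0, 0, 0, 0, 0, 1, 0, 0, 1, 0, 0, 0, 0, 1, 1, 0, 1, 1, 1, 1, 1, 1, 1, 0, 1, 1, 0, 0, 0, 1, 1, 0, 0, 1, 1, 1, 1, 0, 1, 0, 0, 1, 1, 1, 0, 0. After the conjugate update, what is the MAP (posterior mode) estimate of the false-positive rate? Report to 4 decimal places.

The Beta prior is conjugate to a Binomial/Bernoulli likelihood; the update adds successes to α and failures to β.
Posterior: Beta(α+k, β+n−k) = Beta(9.6+30, 6.0+28) = Beta(39.6, 34.0).
Mode of Beta(a,b) for a,b>1 is (a−1)/(a+b−2) = 38.6/71.6 = 0.5391.

0.5391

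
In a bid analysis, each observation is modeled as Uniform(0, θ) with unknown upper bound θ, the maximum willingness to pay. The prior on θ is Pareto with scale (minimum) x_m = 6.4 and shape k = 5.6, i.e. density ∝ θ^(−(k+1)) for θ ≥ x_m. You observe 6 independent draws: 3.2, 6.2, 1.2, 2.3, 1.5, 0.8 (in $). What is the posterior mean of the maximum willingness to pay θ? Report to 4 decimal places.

A Pareto(scale x_m, shape k) prior on the upper bound θ of Uniform(0, θ) is conjugate: posterior is Pareto(max(x_m, max xᵢ), k + n).
Sample maximum = 6.2; prior scale x_m = 6.4 → posterior scale = max = 6.4.
Posterior shape = 5.6 + 6 = 11.6.
E[θ|data] = k·x_m/(k−1) = 11.6·6.4/10.6 = 7.0038.

7.0038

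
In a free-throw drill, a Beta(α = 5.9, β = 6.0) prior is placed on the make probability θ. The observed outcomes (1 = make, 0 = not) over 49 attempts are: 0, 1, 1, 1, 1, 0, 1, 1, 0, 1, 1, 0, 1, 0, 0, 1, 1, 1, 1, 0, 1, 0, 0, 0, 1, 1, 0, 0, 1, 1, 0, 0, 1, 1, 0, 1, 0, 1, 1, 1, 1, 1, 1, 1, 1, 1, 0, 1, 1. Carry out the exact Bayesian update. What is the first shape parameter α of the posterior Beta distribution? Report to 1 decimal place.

The Beta prior is conjugate to a Binomial/Bernoulli likelihood; the update adds successes to α and failures to β.
Posterior: Beta(α+k, β+n−k) = Beta(5.9+32, 6.0+17) = Beta(37.9, 23.0).
Posterior α = 37.9.

37.9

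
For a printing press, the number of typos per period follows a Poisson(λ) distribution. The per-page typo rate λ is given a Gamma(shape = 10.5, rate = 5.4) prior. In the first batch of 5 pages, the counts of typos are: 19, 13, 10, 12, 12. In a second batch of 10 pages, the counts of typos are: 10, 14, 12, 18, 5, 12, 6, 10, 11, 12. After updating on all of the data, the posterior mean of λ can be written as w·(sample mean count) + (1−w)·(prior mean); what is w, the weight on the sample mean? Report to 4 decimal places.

0.7353

With a Gamma(shape α, rate β) prior, the Poisson likelihood is conjugate: the posterior is Gamma(α + ΣXᵢ, β + n).
Total number of pages: n = 5 + 10 = 15.
Posterior mean = (α₀+S)/(β₀+n) = [n/(β₀+n)]·(S/n) + [β₀/(β₀+n)]·(α₀/β₀), so only n and β₀ enter the weight.
Weight on data w = n/(β₀+n) = 15/(5.4+15) = 15/20.4 = 0.7353.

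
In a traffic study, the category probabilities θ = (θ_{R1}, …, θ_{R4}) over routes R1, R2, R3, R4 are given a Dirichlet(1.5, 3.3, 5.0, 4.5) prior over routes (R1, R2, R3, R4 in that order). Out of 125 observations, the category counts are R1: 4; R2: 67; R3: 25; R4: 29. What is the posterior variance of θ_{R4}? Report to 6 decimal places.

The Dirichlet prior is conjugate to the Multinomial likelihood: each posterior αⱼ = prior αⱼ + observed count nⱼ.
Posterior concentration: (5.5, 70.3, 30.0, 33.5), total = 139.3.
Var[θ_j] = α_j(Σα−α_j)/((Σα)²(Σα+1)) = 33.5·105.8/(139.3²·140.3) = 0.001302.

0.001302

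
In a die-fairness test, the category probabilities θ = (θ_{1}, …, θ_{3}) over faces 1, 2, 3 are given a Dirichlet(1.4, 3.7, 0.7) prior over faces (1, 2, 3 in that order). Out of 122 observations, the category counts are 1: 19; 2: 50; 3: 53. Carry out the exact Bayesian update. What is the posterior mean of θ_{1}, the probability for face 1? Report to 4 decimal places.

The Dirichlet prior is conjugate to the Multinomial likelihood: each posterior αⱼ = prior αⱼ + observed count nⱼ.
Posterior concentration: (20.4, 53.7, 53.7), total = 127.8.
E[θ_{1}|data] = α_{1}/Σα = 20.4/127.8 = 0.1596.

0.1596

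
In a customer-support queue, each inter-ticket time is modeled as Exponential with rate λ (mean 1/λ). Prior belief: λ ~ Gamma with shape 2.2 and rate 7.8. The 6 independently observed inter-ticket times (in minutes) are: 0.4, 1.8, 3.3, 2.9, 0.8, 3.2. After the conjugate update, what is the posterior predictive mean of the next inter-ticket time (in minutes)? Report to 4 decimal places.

With a Gamma(shape α, rate β) prior on the exponential rate λ, the posterior after n observations with total T = Σxᵢ is Gamma(α+n, β+T).
Sum of observations T = 12.4 minutes; n = 6.
Posterior: Gamma(2.2+6, 7.8+12.4) = Gamma(8.2, 20.2).
The predictive distribution for the next observation is Lomax; its mean is β/(α−1) = 20.2/7.2 = 2.8056.

2.8056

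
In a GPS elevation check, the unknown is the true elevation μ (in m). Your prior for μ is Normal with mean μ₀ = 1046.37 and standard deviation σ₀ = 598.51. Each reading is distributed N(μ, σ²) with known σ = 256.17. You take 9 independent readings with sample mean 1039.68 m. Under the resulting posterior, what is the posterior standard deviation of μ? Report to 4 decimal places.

For Normal data with known variance σ², a Normal(μ₀, σ₀²) prior on μ is conjugate. Posterior precision = 1/σ₀² + n/σ²; posterior mean is the precision-weighted average of μ₀ and x̄.
σ₀² = 598.51² = 358214.2201, σ² = 256.17² = 65623.0689; σ² + n·σ₀² = 65623.0689 + 9·358214.2201 = 3289551.0498.
Posterior precision = 1/σ₀² + n/σ² = 1/358214.2201 + 9/65623.0689 = (σ² + n·σ₀²)/(σ₀²σ²) = 3289551.0498/(358214.2201·65623.0689); posterior variance σₙ² = σ₀²σ²/(σ² + n·σ₀²) = 358214.2201·65623.0689/3289551.0498 = 7145.995332.
Posterior SD = √σₙ² = √(358214.2201·65623.0689/3289551.0498) = 84.5340.

84.5340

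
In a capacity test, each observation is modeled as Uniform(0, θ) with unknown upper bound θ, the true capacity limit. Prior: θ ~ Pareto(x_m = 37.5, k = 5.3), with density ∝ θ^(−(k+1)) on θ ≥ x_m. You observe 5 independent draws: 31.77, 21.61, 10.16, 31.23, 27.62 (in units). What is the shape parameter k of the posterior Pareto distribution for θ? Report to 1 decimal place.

10.3

A Pareto(scale x_m, shape k) prior on the upper bound θ of Uniform(0, θ) is conjugate: posterior is Pareto(max(x_m, max xᵢ), k + n).
Sample maximum = 31.77; prior scale x_m = 37.5 → posterior scale = max = 37.50.
Posterior shape = 5.3 + 5 = 10.3.
Posterior shape k = 10.3.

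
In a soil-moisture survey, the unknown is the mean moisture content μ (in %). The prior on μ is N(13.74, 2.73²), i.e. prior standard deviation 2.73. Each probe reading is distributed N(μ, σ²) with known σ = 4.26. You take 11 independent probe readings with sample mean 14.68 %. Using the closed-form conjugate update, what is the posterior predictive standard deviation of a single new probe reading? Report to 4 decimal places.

For Normal data with known variance σ², a Normal(μ₀, σ₀²) prior on μ is conjugate. Posterior precision = 1/σ₀² + n/σ²; posterior mean is the precision-weighted average of μ₀ and x̄.
σ₀² = 2.73² = 7.4529, σ² = 4.26² = 18.1476; σ² + n·σ₀² = 18.1476 + 11·7.4529 = 100.1295.
Posterior precision = 1/σ₀² + n/σ² = 1/7.4529 + 11/18.1476 = (σ² + n·σ₀²)/(σ₀²σ²) = 100.1295/(7.4529·18.1476); posterior variance σₙ² = σ₀²σ²/(σ² + n·σ₀²) = 7.4529·18.1476/100.1295 = 1.350773.
Predictive variance for one new observation = σₙ² + σ² = 7.4529·18.1476/100.1295 + 18.1476 = σ²·(σ₀² + 100.1295)/100.1295 = 18.1476·107.5824/100.1295 = 19.498373; SD = √(18.1476·107.5824/100.1295) = 4.4157.

4.4157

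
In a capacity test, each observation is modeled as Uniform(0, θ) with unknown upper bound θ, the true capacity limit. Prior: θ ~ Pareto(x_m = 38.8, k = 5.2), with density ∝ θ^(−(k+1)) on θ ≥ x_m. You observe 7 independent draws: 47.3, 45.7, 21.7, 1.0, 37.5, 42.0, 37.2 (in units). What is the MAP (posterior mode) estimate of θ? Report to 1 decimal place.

47.3

A Pareto(scale x_m, shape k) prior on the upper bound θ of Uniform(0, θ) is conjugate: posterior is Pareto(max(x_m, max xᵢ), k + n).
Sample maximum = 47.3; prior scale x_m = 38.8 → posterior scale = max = 47.3.
Posterior shape = 5.2 + 7 = 12.2.
The Pareto density is decreasing on [x_m, ∞), so the mode is x_m = 47.3.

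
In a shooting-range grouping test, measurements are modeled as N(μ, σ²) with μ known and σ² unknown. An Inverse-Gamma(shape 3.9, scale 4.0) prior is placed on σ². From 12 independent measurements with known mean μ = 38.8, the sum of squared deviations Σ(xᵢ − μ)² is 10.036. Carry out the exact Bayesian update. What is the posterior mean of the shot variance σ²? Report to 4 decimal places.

With known mean μ and an Inverse-Gamma(α, β) prior on σ², the Normal likelihood is conjugate: posterior is Inv-Gamma(α + n/2, β + Σ(xᵢ−μ)²/2).
Posterior: Inv-Gamma(3.9 + 12/2, 4.0 + 10.036/2) = Inv-Gamma(9.90, 9.0180).
E[σ²|data] = β/(α−1) = 9.0180/8.90 = 1.0133.

1.0133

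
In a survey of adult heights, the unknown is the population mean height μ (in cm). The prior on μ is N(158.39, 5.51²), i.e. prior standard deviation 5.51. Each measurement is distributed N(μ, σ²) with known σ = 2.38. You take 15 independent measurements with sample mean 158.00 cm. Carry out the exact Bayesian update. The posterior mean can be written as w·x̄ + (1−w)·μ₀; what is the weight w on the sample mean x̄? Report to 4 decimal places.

For Normal data with known variance σ², a Normal(μ₀, σ₀²) prior on μ is conjugate. Posterior precision = 1/σ₀² + n/σ²; posterior mean is the precision-weighted average of μ₀ and x̄.
σ₀² = 5.51² = 30.3601, σ² = 2.38² = 5.6644. Prior precision 1/σ₀² = 1/30.3601; data precision n/σ² = 15/5.6644.
w = (n/σ²)/(1/σ₀² + n/σ²) = n·σ₀²/(σ² + n·σ₀²) = 15·30.3601/(5.6644 + 15·30.3601) = 455.4015/461.0659 = 0.9877.

0.9877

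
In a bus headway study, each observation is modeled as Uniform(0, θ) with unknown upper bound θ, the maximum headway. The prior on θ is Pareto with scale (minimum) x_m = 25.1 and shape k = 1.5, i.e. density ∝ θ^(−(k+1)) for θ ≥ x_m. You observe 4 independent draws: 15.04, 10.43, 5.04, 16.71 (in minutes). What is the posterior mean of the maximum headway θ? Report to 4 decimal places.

30.6778

A Pareto(scale x_m, shape k) prior on the upper bound θ of Uniform(0, θ) is conjugate: posterior is Pareto(max(x_m, max xᵢ), k + n).
Sample maximum = 16.71; prior scale x_m = 25.1 → posterior scale = max = 25.10.
Posterior shape = 1.5 + 4 = 5.5.
E[θ|data] = k·x_m/(k−1) = 5.5·25.10/4.5 = 30.6778.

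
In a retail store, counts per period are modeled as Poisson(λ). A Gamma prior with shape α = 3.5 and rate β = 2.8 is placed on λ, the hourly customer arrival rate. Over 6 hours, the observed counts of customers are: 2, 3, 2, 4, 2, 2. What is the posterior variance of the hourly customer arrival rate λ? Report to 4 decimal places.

With a Gamma(shape α, rate β) prior, the Poisson likelihood is conjugate: the posterior is Gamma(α + ΣXᵢ, β + n).
Sum of counts S = 15 over n = 6 hours.
Posterior: Gamma(α+S, β+n) = Gamma(3.5+15, 2.8+6) = Gamma(18.5, 8.8).
Var = α/β² = 18.5/8.8² = 0.2389.

0.2389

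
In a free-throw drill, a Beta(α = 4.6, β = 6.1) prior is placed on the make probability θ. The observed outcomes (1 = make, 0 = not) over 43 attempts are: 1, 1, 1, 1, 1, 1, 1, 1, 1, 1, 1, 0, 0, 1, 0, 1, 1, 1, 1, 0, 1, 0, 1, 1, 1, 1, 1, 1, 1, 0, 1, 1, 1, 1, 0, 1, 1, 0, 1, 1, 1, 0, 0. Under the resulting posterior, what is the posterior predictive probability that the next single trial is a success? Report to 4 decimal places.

The Beta prior is conjugate to a Binomial/Bernoulli likelihood; the update adds successes to α and failures to β.
Posterior: Beta(α+k, β+n−k) = Beta(4.6+33, 6.1+10) = Beta(37.6, 16.1).
For a single future Bernoulli trial, P(success | data) = α/(α+β) = 0.7002.

0.7002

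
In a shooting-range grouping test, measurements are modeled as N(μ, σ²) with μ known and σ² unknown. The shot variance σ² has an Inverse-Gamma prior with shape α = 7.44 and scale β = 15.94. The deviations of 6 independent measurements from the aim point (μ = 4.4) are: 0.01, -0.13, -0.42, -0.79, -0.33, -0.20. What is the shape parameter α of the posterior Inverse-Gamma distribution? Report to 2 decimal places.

10.44

With known mean μ and an Inverse-Gamma(α, β) prior on σ², the Normal likelihood is conjugate: posterior is Inv-Gamma(α + n/2, β + Σ(xᵢ−μ)²/2).
Σ(xᵢ−μ)² = (0.01)² + (-0.13)² + (-0.42)² + (-0.79)² + (-0.33)² + (-0.20)² = 0.9664.
Posterior: Inv-Gamma(7.44 + 6/2, 15.94 + 0.9664/2) = Inv-Gamma(10.44, 16.42320).
Posterior α = 10.44.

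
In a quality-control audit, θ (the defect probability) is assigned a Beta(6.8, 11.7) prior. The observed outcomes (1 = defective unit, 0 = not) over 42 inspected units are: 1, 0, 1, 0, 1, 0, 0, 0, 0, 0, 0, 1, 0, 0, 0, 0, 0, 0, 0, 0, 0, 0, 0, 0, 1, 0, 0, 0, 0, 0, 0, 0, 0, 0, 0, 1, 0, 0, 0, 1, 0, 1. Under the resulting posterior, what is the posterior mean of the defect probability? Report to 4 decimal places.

0.2446

The Beta prior is conjugate to a Binomial/Bernoulli likelihood; the update adds successes to α and failures to β.
Posterior: Beta(α+k, β+n−k) = Beta(6.8+8, 11.7+34) = Beta(14.8, 45.7).
Posterior mean = α/(α+β) = 14.8/60.5 = 0.2446.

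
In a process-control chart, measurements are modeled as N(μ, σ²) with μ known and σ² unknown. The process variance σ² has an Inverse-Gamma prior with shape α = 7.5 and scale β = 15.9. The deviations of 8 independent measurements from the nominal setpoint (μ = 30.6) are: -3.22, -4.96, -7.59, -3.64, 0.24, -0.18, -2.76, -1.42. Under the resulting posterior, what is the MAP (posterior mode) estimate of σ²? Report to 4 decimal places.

5.8941

With known mean μ and an Inverse-Gamma(α, β) prior on σ², the Normal likelihood is conjugate: posterior is Inv-Gamma(α + n/2, β + Σ(xᵢ−μ)²/2).
Σ(xᵢ−μ)² = (-3.22)² + (-4.96)² + (-7.59)² + (-3.64)² + (0.24)² + (-0.18)² + (-2.76)² + (-1.42)² = 115.5517.
Posterior: Inv-Gamma(7.5 + 8/2, 15.9 + 115.5517/2) = Inv-Gamma(11.50, 73.67585).
Mode = β/(α+1) = 73.67585/12.50 = 5.8941.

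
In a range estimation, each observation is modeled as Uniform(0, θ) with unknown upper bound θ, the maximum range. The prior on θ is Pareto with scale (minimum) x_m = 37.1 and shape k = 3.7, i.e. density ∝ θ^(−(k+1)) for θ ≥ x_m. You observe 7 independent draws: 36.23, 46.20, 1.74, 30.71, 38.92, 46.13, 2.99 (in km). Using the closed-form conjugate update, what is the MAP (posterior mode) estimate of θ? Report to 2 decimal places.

46.20

A Pareto(scale x_m, shape k) prior on the upper bound θ of Uniform(0, θ) is conjugate: posterior is Pareto(max(x_m, max xᵢ), k + n).
Sample maximum = 46.20; prior scale x_m = 37.1 → posterior scale = max = 46.20.
Posterior shape = 3.7 + 7 = 10.7.
The Pareto density is decreasing on [x_m, ∞), so the mode is x_m = 46.20.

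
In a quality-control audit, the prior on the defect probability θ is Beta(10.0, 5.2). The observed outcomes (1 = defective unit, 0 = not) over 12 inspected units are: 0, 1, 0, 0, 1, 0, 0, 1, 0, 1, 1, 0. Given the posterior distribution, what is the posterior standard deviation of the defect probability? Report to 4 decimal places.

0.0937

The Beta prior is conjugate to a Binomial/Bernoulli likelihood; the update adds successes to α and failures to β.
Posterior: Beta(α+k, β+n−k) = Beta(10.0+5, 5.2+7) = Beta(15.0, 12.2).
Var = αβ/((α+β)²(α+β+1)) = 15.0·12.2/(27.2²·28.2) = 0.00877130; SD = √0.00877130 = 0.0937.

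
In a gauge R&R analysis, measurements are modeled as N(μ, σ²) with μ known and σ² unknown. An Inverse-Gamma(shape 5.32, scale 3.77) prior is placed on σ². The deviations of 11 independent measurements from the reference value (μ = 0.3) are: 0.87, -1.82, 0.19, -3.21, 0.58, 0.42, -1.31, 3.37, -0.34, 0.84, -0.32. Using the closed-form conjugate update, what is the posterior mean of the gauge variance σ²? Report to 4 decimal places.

1.8564

With known mean μ and an Inverse-Gamma(α, β) prior on σ², the Normal likelihood is conjugate: posterior is Inv-Gamma(α + n/2, β + Σ(xᵢ−μ)²/2).
Σ(xᵢ−μ)² = (0.87)² + (-1.82)² + (0.19)² + (-3.21)² + (0.58)² + (0.42)² + (-1.31)² + (3.37)² + (-0.34)² + (0.84)² + (-0.32)² = 28.9189.
Posterior: Inv-Gamma(5.32 + 11/2, 3.77 + 28.9189/2) = Inv-Gamma(10.82, 18.22945).
E[σ²|data] = β/(α−1) = 18.22945/9.82 = 1.8564.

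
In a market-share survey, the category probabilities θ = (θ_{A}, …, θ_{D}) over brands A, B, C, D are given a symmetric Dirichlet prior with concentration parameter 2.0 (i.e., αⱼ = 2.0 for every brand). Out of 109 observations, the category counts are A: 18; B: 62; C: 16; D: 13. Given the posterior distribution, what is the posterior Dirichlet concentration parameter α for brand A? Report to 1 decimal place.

20.0

The Dirichlet prior is conjugate to the Multinomial likelihood: each posterior αⱼ = prior αⱼ + observed count nⱼ.
Posterior concentration: (20.0, 64.0, 18.0, 15.0), total = 117.0.
α_{A} = 2.0 + 18 = 20.0.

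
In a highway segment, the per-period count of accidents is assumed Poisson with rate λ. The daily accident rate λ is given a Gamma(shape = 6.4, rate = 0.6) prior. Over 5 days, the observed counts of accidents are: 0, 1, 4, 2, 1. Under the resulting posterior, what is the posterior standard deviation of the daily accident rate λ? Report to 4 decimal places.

With a Gamma(shape α, rate β) prior, the Poisson likelihood is conjugate: the posterior is Gamma(α + ΣXᵢ, β + n).
Sum of counts S = 8 over n = 5 days.
Posterior: Gamma(α+S, β+n) = Gamma(6.4+8, 0.6+5) = Gamma(14.4, 5.6).
SD = √α/β = √14.4/5.6 = 0.6776.

0.6776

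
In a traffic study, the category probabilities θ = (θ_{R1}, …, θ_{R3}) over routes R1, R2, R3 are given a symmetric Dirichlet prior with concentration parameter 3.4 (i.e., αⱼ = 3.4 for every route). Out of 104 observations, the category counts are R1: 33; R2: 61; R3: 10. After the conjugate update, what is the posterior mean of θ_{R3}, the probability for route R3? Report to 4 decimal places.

The Dirichlet prior is conjugate to the Multinomial likelihood: each posterior αⱼ = prior αⱼ + observed count nⱼ.
Posterior concentration: (36.4, 64.4, 13.4), total = 114.2.
E[θ_{R3}|data] = α_{R3}/Σα = 13.4/114.2 = 0.1173.

0.1173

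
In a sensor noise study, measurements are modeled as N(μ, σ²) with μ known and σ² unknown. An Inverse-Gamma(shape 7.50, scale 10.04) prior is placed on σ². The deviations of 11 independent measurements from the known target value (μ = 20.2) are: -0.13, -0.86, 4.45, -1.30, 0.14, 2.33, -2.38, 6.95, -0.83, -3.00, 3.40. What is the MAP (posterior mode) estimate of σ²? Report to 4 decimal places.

4.3926

With known mean μ and an Inverse-Gamma(α, β) prior on σ², the Normal likelihood is conjugate: posterior is Inv-Gamma(α + n/2, β + Σ(xᵢ−μ)²/2).
Σ(xᵢ−μ)² = (-0.13)² + (-0.86)² + (4.45)² + (-1.30)² + (0.14)² + (2.33)² + (-2.38)² + (6.95)² + (-0.83)² + (-3.00)² + (3.40)² = 102.9133.
Posterior: Inv-Gamma(7.50 + 11/2, 10.04 + 102.9133/2) = Inv-Gamma(13.00, 61.49665).
Mode = β/(α+1) = 61.49665/14.00 = 4.3926.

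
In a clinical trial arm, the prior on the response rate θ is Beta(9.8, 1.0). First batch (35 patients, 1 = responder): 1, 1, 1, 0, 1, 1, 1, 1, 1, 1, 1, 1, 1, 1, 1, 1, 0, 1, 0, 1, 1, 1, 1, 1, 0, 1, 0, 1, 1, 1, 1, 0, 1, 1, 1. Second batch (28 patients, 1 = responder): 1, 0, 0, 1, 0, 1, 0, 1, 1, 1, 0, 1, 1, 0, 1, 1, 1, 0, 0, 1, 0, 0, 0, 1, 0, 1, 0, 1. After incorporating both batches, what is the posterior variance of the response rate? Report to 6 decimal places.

The Beta prior is conjugate to a Binomial/Bernoulli likelihood; the update adds successes to α and failures to β.
After batch 1: Beta(9.8+29, 1.0+6) = Beta(38.8, 7.0).
After batch 2: Beta(38.8+15, 7.0+13) = Beta(53.8, 20.0).
Var = αβ/((α+β)²(α+β+1)) = 53.8·20.0/(73.8²·74.8) = 0.002641.

0.002641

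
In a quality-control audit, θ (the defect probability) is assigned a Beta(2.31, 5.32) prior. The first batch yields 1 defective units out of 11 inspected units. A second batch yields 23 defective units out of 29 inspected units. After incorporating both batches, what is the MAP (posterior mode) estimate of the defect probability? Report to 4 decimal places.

0.5547

The Beta prior is conjugate to a Binomial/Bernoulli likelihood; the update adds successes to α and failures to β.
After batch 1: Beta(2.31+1, 5.32+10) = Beta(3.31, 15.32).
After batch 2: Beta(3.31+23, 15.32+6) = Beta(26.31, 21.32).
Mode of Beta(a,b) for a,b>1 is (a−1)/(a+b−2) = 25.31/45.63 = 0.5547.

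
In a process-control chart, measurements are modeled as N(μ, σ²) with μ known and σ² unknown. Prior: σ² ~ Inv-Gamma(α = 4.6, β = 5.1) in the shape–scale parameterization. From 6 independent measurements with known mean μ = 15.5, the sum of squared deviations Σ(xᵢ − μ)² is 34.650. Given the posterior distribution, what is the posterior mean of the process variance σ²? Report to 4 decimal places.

With known mean μ and an Inverse-Gamma(α, β) prior on σ², the Normal likelihood is conjugate: posterior is Inv-Gamma(α + n/2, β + Σ(xᵢ−μ)²/2).
Posterior: Inv-Gamma(4.6 + 6/2, 5.1 + 34.650/2) = Inv-Gamma(7.60, 22.4250).
E[σ²|data] = β/(α−1) = 22.4250/6.60 = 3.3977.

3.3977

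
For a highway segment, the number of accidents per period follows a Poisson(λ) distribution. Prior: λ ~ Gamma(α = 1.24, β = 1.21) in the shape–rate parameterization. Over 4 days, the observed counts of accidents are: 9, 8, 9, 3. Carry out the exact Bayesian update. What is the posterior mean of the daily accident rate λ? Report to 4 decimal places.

With a Gamma(shape α, rate β) prior, the Poisson likelihood is conjugate: the posterior is Gamma(α + ΣXᵢ, β + n).
Sum of counts S = 29 over n = 4 days.
Posterior: Gamma(α+S, β+n) = Gamma(1.24+29, 1.21+4) = Gamma(30.24, 5.21).
Posterior mean = α/β = 30.24/5.21 = 5.8042.

5.8042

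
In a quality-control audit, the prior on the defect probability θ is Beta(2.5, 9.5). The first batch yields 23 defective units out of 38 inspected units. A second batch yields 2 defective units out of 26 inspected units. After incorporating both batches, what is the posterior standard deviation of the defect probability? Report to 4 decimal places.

0.0548

The Beta prior is conjugate to a Binomial/Bernoulli likelihood; the update adds successes to α and failures to β.
After batch 1: Beta(2.5+23, 9.5+15) = Beta(25.5, 24.5).
After batch 2: Beta(25.5+2, 24.5+24) = Beta(27.5, 48.5).
Var = αβ/((α+β)²(α+β+1)) = 27.5·48.5/(76.0²·77.0) = 0.00299886; SD = √0.00299886 = 0.0548.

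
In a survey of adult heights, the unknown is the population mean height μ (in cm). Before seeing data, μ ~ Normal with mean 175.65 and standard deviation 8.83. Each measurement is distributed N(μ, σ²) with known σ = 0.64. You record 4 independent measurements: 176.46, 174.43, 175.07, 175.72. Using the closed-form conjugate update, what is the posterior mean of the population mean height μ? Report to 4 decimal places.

For Normal data with known variance σ², a Normal(μ₀, σ₀²) prior on μ is conjugate. Posterior precision = 1/σ₀² + n/σ²; posterior mean is the precision-weighted average of μ₀ and x̄.
Σxᵢ = 176.46 + 174.43 + 175.07 + 175.72 = 701.68, so n·x̄ = 701.68.
σ₀² = 8.83² = 77.9689, σ² = 0.64² = 0.4096; σ² + n·σ₀² = 0.4096 + 4·77.9689 = 312.2852.
Posterior mean = (μ₀/σ₀² + n·x̄/σ²)/(1/σ₀² + n/σ²) = (σ²·μ₀ + σ₀²·n·x̄)/(σ² + n·σ₀²) = (0.4096·175.65 + 77.9689·701.68)/312.2852 = 54781.163992/312.2852 = 175.4203.

175.4203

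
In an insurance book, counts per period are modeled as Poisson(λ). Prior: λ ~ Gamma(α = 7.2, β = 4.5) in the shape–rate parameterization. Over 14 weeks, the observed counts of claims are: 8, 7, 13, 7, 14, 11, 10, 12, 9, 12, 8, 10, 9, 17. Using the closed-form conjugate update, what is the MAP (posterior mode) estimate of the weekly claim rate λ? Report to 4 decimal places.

With a Gamma(shape α, rate β) prior, the Poisson likelihood is conjugate: the posterior is Gamma(α + ΣXᵢ, β + n).
Sum of counts S = 147 over n = 14 weeks.
Posterior: Gamma(α+S, β+n) = Gamma(7.2+147, 4.5+14) = Gamma(154.2, 18.5).
Mode of Gamma(α,β) for α≥1 is (α−1)/β = 153.2/18.5 = 8.2811.

8.2811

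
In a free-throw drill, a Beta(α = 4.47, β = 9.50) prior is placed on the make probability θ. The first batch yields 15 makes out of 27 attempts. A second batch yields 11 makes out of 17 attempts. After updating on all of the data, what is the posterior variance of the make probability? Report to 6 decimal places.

0.004228

The Beta prior is conjugate to a Binomial/Bernoulli likelihood; the update adds successes to α and failures to β.
After batch 1: Beta(4.47+15, 9.50+12) = Beta(19.47, 21.50).
After batch 2: Beta(19.47+11, 21.50+6) = Beta(30.47, 27.50).
Var = αβ/((α+β)²(α+β+1)) = 30.47·27.50/(57.97²·58.97) = 0.004228.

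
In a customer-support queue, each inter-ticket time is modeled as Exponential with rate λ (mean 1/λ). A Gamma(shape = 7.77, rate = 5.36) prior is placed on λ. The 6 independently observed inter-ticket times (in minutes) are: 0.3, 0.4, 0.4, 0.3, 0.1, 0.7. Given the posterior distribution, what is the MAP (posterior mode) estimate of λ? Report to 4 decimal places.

With a Gamma(shape α, rate β) prior on the exponential rate λ, the posterior after n observations with total T = Σxᵢ is Gamma(α+n, β+T).
Sum of observations T = 2.2 minutes; n = 6.
Posterior: Gamma(7.77+6, 5.36+2.2) = Gamma(13.77, 7.56).
Mode = (α−1)/β = 1.6892.

1.6892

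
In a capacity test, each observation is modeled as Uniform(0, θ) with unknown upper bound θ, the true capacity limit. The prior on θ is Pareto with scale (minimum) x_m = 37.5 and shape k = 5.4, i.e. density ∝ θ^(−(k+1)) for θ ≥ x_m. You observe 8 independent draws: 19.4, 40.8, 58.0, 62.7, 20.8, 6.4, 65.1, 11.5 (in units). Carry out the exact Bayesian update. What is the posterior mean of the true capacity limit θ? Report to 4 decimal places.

A Pareto(scale x_m, shape k) prior on the upper bound θ of Uniform(0, θ) is conjugate: posterior is Pareto(max(x_m, max xᵢ), k + n).
Sample maximum = 65.1; prior scale x_m = 37.5 → posterior scale = max = 65.1.
Posterior shape = 5.4 + 8 = 13.4.
E[θ|data] = k·x_m/(k−1) = 13.4·65.1/12.4 = 70.3500.

70.3500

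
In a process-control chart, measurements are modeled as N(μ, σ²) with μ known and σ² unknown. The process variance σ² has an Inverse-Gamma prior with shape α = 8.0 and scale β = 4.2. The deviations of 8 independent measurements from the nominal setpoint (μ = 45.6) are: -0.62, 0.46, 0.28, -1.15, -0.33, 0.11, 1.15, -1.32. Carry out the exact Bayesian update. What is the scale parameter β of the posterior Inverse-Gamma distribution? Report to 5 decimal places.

6.79140

With known mean μ and an Inverse-Gamma(α, β) prior on σ², the Normal likelihood is conjugate: posterior is Inv-Gamma(α + n/2, β + Σ(xᵢ−μ)²/2).
Σ(xᵢ−μ)² = (-0.62)² + (0.46)² + (0.28)² + (-1.15)² + (-0.33)² + (0.11)² + (1.15)² + (-1.32)² = 5.1828.
Posterior: Inv-Gamma(8.0 + 8/2, 4.2 + 5.1828/2) = Inv-Gamma(12.00, 6.79140).
Posterior β = 6.79140.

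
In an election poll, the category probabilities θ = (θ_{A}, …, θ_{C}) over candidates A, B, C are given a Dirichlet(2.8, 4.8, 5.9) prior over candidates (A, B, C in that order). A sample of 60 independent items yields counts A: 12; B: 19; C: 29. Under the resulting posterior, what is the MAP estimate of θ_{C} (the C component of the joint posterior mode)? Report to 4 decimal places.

The Dirichlet prior is conjugate to the Multinomial likelihood: each posterior αⱼ = prior αⱼ + observed count nⱼ.
Posterior concentration: (14.8, 23.8, 34.9), total = 73.5.
Joint mode component: (α_{C}−1)/(Σα−K) = 33.9/70.5 = 0.4809.

0.4809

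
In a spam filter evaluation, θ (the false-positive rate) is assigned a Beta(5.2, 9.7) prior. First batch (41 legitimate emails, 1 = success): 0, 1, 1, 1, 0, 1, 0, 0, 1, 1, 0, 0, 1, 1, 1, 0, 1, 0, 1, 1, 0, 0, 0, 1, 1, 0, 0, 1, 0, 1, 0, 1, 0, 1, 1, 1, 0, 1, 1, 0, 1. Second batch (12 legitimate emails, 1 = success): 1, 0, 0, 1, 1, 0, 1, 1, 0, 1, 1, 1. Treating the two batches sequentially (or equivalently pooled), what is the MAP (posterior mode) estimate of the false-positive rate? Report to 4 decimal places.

0.5341

The Beta prior is conjugate to a Binomial/Bernoulli likelihood; the update adds successes to α and failures to β.
After batch 1: Beta(5.2+23, 9.7+18) = Beta(28.2, 27.7).
After batch 2: Beta(28.2+8, 27.7+4) = Beta(36.2, 31.7).
Mode of Beta(a,b) for a,b>1 is (a−1)/(a+b−2) = 35.2/65.9 = 0.5341.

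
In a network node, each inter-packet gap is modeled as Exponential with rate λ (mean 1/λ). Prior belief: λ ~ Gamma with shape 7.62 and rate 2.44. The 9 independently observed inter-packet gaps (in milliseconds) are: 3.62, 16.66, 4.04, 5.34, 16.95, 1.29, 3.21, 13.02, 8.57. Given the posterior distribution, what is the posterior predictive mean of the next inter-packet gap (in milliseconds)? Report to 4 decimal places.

With a Gamma(shape α, rate β) prior on the exponential rate λ, the posterior after n observations with total T = Σxᵢ is Gamma(α+n, β+T).
Sum of observations T = 72.70 milliseconds; n = 9.
Posterior: Gamma(7.62+9, 2.44+72.70) = Gamma(16.62, 75.14).
The predictive distribution for the next observation is Lomax; its mean is β/(α−1) = 75.14/15.62 = 4.8105.

4.8105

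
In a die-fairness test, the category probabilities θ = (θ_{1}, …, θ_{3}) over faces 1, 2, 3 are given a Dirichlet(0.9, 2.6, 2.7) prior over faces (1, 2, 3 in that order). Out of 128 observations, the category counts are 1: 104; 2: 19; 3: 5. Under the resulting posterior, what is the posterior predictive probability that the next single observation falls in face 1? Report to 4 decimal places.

The Dirichlet prior is conjugate to the Multinomial likelihood: each posterior αⱼ = prior αⱼ + observed count nⱼ.
Posterior concentration: (104.9, 21.6, 7.7), total = 134.2.
P(next = 1 | data) = α_{1}/Σα = 0.7817.

0.7817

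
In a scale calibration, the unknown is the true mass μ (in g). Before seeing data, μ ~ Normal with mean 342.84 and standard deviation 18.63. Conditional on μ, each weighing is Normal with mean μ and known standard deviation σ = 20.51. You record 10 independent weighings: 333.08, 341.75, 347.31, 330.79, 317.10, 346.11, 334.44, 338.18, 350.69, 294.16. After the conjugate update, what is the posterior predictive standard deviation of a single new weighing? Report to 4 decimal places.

21.4051

For Normal data with known variance σ², a Normal(μ₀, σ₀²) prior on μ is conjugate. Posterior precision = 1/σ₀² + n/σ²; posterior mean is the precision-weighted average of μ₀ and x̄.
σ₀² = 18.63² = 347.0769, σ² = 20.51² = 420.6601; σ² + n·σ₀² = 420.6601 + 10·347.0769 = 3891.4291.
Posterior precision = 1/σ₀² + n/σ² = 1/347.0769 + 10/420.6601 = (σ² + n·σ₀²)/(σ₀²σ²) = 3891.4291/(347.0769·420.6601); posterior variance σₙ² = σ₀²σ²/(σ² + n·σ₀²) = 347.0769·420.6601/3891.4291 = 37.518711.
Predictive variance for one new observation = σₙ² + σ² = 347.0769·420.6601/3891.4291 + 420.6601 = σ²·(σ₀² + 3891.4291)/3891.4291 = 420.6601·4238.506/3891.4291 = 458.178811; SD = √(420.6601·4238.506/3891.4291) = 21.4051.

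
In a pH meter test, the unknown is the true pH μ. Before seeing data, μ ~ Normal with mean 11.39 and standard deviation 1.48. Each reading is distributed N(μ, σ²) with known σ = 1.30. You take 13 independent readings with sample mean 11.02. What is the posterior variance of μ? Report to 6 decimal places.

0.122717

For Normal data with known variance σ², a Normal(μ₀, σ₀²) prior on μ is conjugate. Posterior precision = 1/σ₀² + n/σ²; posterior mean is the precision-weighted average of μ₀ and x̄.
σ₀² = 1.48² = 2.1904, σ² = 1.30² = 1.69; σ² + n·σ₀² = 1.69 + 13·2.1904 = 30.1652.
Posterior precision = 1/σ₀² + n/σ² = 1/2.1904 + 13/1.69 = (σ² + n·σ₀²)/(σ₀²σ²) = 30.1652/(2.1904·1.69); posterior variance σₙ² = σ₀²σ²/(σ² + n·σ₀²) = 2.1904·1.69/30.1652 = 0.122717.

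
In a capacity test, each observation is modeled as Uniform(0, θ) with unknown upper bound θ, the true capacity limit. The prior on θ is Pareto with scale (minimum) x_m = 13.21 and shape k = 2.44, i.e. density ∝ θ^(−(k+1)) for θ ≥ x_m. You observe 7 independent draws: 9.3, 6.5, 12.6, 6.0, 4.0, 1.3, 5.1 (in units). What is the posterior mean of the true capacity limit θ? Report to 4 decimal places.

A Pareto(scale x_m, shape k) prior on the upper bound θ of Uniform(0, θ) is conjugate: posterior is Pareto(max(x_m, max xᵢ), k + n).
Sample maximum = 12.6; prior scale x_m = 13.21 → posterior scale = max = 13.21.
Posterior shape = 2.44 + 7 = 9.44.
E[θ|data] = k·x_m/(k−1) = 9.44·13.21/8.44 = 14.7752.

14.7752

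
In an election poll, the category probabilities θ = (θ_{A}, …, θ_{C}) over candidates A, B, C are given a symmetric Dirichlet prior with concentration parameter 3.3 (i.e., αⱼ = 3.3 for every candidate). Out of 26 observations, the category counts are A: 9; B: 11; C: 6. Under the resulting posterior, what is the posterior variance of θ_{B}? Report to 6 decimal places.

The Dirichlet prior is conjugate to the Multinomial likelihood: each posterior αⱼ = prior αⱼ + observed count nⱼ.
Posterior concentration: (12.3, 14.3, 9.3), total = 35.9.
Var[θ_j] = α_j(Σα−α_j)/((Σα)²(Σα+1)) = 14.3·21.6/(35.9²·36.9) = 0.006495.

0.006495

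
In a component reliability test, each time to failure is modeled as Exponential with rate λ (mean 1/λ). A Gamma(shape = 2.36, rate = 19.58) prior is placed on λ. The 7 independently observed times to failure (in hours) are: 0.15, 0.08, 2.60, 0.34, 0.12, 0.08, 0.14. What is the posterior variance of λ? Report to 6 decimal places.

0.017556

With a Gamma(shape α, rate β) prior on the exponential rate λ, the posterior after n observations with total T = Σxᵢ is Gamma(α+n, β+T).
Sum of observations T = 3.51 hours; n = 7.
Posterior: Gamma(2.36+7, 19.58+3.51) = Gamma(9.36, 23.09).
Var = α/β² = 0.017556.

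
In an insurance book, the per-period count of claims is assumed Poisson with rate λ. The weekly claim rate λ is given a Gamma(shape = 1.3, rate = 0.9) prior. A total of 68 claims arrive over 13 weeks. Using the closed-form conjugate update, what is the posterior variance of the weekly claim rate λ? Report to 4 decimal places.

With a Gamma(shape α, rate β) prior, the Poisson likelihood is conjugate: the posterior is Gamma(α + ΣXᵢ, β + n).
Posterior: Gamma(α+S, β+n) = Gamma(1.3+68, 0.9+13) = Gamma(69.3, 13.9).
Var = α/β² = 69.3/13.9² = 0.3587.

0.3587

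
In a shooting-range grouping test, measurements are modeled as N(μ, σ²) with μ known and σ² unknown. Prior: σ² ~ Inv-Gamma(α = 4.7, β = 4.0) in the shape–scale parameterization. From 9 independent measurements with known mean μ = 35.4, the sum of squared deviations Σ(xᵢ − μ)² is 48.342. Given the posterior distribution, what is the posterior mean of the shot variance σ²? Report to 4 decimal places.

With known mean μ and an Inverse-Gamma(α, β) prior on σ², the Normal likelihood is conjugate: posterior is Inv-Gamma(α + n/2, β + Σ(xᵢ−μ)²/2).
Posterior: Inv-Gamma(4.7 + 9/2, 4.0 + 48.342/2) = Inv-Gamma(9.20, 28.1710).
E[σ²|data] = β/(α−1) = 28.1710/8.20 = 3.4355.

3.4355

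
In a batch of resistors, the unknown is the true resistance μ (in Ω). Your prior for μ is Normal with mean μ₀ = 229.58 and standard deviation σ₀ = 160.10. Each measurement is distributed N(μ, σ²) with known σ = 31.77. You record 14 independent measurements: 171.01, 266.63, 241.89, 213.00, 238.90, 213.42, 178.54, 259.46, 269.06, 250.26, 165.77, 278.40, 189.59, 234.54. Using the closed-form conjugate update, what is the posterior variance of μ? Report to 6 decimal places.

71.892994

For Normal data with known variance σ², a Normal(μ₀, σ₀²) prior on μ is conjugate. Posterior precision = 1/σ₀² + n/σ²; posterior mean is the precision-weighted average of μ₀ and x̄.
σ₀² = 160.10² = 25632.01, σ² = 31.77² = 1009.3329; σ² + n·σ₀² = 1009.3329 + 14·25632.01 = 359857.4729.
Posterior precision = 1/σ₀² + n/σ² = 1/25632.01 + 14/1009.3329 = (σ² + n·σ₀²)/(σ₀²σ²) = 359857.4729/(25632.01·1009.3329); posterior variance σₙ² = σ₀²σ²/(σ² + n·σ₀²) = 25632.01·1009.3329/359857.4729 = 71.892994.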